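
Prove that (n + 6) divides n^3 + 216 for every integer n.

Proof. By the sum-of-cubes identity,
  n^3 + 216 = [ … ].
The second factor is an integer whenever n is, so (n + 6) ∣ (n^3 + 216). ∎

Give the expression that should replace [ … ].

(n + 6)(n^2 - 6n + 36)

a^3 + b^3 = (a + b)(a^2 - ab + b^2). With a = n, b = 6:
n^3 + 216 = (n + 6)(n^2 - 6n + 36).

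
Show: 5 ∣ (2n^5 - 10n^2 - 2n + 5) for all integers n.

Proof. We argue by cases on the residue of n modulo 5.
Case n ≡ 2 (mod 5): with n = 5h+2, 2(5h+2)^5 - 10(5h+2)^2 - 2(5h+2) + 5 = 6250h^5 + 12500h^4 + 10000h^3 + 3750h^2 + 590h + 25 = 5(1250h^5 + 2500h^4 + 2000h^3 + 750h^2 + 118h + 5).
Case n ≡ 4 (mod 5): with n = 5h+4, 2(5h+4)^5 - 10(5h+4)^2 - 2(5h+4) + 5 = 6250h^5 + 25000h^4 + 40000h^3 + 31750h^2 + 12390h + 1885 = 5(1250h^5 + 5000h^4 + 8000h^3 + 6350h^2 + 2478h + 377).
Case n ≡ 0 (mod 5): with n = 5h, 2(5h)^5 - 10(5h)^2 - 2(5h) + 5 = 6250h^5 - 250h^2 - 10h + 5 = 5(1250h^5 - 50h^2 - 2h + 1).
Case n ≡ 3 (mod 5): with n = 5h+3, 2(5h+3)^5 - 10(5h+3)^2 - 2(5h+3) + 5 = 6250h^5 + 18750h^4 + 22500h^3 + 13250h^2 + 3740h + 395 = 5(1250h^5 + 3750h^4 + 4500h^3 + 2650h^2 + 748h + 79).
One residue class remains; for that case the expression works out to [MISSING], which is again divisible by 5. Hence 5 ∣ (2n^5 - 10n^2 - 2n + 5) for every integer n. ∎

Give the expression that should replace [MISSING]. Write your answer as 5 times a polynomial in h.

5(1250h^5 + 1250h^4 + 500h^3 + 50h^2 - 12h - 1)

The residues treated are {2, 4, 0, 3}, so the missing case is n ≡ 1 (mod 5); write n = 5h+1.
Then 2(5h+1)^5 - 10(5h+1)^2 - 2(5h+1) + 5 = 6250h^5 + 6250h^4 + 2500h^3 + 250h^2 - 60h - 5 = 5(1250h^5 + 1250h^4 + 500h^3 + 50h^2 - 12h - 1).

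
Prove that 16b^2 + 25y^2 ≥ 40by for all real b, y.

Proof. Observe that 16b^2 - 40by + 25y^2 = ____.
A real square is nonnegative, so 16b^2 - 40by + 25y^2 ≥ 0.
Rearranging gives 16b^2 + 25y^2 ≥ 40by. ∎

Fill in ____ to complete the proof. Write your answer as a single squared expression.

The leading and trailing coefficients are 4^2 and 5^2, and 40 = 2·4·5, so the trinomial is (4b - 5y)^2.
Hence 16b^2 - 40by + 25y^2 ≥ 0.

(4b - 5y)^2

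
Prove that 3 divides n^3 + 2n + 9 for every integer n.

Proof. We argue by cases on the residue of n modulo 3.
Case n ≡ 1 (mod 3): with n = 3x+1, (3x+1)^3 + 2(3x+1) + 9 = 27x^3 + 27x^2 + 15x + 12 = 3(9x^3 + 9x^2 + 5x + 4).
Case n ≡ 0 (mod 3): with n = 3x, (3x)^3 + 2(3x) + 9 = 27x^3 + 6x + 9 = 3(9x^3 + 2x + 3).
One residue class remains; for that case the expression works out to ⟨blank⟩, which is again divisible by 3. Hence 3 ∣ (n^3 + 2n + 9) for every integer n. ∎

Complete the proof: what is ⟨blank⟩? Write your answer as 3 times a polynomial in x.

The residues treated are {1, 0}, so the missing case is n ≡ 2 (mod 3); write n = 3x+2.
Then (3x+2)^3 + 2(3x+2) + 9 = 27x^3 + 54x^2 + 42x + 21 = 3(9x^3 + 18x^2 + 14x + 7).

3(9x^3 + 18x^2 + 14x + 7)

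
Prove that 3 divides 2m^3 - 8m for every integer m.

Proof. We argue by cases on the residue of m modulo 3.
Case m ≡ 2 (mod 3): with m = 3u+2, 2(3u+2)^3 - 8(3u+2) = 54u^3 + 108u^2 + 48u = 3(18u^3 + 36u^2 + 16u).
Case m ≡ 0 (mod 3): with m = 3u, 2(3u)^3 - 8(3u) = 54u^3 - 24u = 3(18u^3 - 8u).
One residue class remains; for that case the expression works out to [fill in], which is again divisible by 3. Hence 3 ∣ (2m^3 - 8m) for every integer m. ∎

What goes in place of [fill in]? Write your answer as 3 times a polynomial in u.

3(18u^3 + 18u^2 - 2u - 2)

The residues treated are {2, 0}, so the missing case is m ≡ 1 (mod 3); write m = 3u+1.
Then 2(3u+1)^3 - 8(3u+1) = 54u^3 + 54u^2 - 6u - 6 = 3(18u^3 + 18u^2 - 2u - 2).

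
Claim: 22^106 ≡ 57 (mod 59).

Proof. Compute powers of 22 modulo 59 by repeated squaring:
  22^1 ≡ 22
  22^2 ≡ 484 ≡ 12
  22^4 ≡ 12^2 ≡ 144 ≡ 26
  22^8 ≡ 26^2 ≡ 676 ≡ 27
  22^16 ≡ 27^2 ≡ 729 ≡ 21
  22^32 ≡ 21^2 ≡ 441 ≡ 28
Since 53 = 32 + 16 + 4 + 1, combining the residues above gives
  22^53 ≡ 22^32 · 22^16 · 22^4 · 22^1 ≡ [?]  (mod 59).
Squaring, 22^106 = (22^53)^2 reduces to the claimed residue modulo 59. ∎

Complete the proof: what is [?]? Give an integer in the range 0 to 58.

36

22^32 · 22^16 · 22^4 · 22^1 ≡ 28 · 21 · 26 · 22 = 336336.
336336 mod 59 = 36, so 22^53 ≡ 36 (mod 59).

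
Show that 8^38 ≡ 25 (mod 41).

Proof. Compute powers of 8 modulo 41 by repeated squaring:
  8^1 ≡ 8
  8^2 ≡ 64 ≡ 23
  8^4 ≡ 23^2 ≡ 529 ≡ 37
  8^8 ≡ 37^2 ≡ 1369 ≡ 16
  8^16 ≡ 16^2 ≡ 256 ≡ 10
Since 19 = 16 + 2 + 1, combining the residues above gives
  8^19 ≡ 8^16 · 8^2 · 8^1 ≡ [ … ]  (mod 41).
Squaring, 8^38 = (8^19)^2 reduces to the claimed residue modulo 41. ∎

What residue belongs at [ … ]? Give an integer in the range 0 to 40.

36

8^16 · 8^2 · 8^1 ≡ 10 · 23 · 8 = 1840.
1840 mod 41 = 36, so 8^19 ≡ 36 (mod 41).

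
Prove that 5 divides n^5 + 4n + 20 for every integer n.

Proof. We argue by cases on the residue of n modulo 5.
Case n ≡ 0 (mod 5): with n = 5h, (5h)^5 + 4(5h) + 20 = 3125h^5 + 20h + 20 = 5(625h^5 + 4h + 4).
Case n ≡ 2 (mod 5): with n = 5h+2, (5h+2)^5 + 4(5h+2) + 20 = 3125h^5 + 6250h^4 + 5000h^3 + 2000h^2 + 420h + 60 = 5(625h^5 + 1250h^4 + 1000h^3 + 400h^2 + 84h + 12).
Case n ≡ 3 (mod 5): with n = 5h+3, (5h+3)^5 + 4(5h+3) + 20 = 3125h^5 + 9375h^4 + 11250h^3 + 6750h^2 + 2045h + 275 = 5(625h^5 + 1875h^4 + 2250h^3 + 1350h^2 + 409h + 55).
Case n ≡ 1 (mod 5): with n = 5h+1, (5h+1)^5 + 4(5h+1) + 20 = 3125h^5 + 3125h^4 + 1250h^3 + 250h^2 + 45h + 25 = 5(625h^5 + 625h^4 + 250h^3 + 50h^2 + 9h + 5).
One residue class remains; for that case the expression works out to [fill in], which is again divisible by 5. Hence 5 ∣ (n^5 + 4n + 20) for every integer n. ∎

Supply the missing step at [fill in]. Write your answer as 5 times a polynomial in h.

The residues treated are {0, 2, 3, 1}, so the missing case is n ≡ 4 (mod 5); write n = 5h+4.
Then (5h+4)^5 + 4(5h+4) + 20 = 3125h^5 + 12500h^4 + 20000h^3 + 16000h^2 + 6420h + 1060 = 5(625h^5 + 2500h^4 + 4000h^3 + 3200h^2 + 1284h + 212).

5(625h^5 + 2500h^4 + 4000h^3 + 3200h^2 + 1284h + 212)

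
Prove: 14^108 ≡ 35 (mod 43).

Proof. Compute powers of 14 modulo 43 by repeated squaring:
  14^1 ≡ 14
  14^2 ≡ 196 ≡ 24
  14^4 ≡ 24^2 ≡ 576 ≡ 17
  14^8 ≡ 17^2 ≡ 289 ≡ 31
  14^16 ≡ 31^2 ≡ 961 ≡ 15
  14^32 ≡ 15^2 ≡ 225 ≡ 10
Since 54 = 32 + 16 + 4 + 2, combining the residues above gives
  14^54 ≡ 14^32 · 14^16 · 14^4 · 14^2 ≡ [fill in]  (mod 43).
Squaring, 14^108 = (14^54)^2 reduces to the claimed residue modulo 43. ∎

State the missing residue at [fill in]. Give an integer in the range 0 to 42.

11

Multiply the listed residues: 10 · 15 · 17 · 24 = 150 → 2550 → 61200.
Reducing modulo 43: 61200 = 1423·43 + 11, so 14^54 ≡ 11.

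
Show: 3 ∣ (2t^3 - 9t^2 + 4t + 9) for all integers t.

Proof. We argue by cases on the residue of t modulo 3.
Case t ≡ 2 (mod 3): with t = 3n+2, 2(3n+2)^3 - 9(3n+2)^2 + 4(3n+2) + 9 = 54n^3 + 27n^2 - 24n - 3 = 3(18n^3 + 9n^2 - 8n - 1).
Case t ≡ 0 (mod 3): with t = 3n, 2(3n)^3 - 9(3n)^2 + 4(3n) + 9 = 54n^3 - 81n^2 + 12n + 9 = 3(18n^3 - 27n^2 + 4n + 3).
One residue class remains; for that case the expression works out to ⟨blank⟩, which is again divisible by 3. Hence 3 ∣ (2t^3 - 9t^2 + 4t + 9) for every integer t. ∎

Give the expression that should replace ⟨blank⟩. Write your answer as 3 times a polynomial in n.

3(18n^3 - 9n^2 - 8n + 2)

The residues treated are {2, 0}, so the missing case is t ≡ 1 (mod 3); write t = 3n+1.
Then 2(3n+1)^3 - 9(3n+1)^2 + 4(3n+1) + 9 = 54n^3 - 27n^2 - 24n + 6 = 3(18n^3 - 9n^2 - 8n + 2).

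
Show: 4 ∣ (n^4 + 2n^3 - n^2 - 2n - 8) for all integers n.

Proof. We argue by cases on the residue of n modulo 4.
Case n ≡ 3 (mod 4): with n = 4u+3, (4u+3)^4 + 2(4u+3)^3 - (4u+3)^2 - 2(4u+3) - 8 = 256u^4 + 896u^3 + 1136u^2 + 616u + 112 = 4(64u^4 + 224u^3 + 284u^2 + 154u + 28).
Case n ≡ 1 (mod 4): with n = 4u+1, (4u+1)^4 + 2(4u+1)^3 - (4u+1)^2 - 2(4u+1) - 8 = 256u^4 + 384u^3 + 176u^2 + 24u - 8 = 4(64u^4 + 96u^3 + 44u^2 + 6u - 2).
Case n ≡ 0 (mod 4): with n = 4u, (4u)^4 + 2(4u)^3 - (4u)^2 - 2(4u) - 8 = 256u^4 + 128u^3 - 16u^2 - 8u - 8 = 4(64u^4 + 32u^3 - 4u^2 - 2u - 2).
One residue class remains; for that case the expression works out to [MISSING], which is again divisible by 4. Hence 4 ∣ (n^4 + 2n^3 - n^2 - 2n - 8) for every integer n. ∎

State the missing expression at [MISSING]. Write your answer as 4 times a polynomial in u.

Only n ≡ 2 (mod 4) is unaccounted for. Put n = 4u+2:
(4u+2)^4 + 2(4u+2)^3 - (4u+2)^2 - 2(4u+2) - 8 expands to 256u^4 + 640u^3 + 560u^2 + 200u + 16,
and factoring out 4 leaves 4(64u^4 + 160u^3 + 140u^2 + 50u + 4).

4(64u^4 + 160u^3 + 140u^2 + 50u + 4)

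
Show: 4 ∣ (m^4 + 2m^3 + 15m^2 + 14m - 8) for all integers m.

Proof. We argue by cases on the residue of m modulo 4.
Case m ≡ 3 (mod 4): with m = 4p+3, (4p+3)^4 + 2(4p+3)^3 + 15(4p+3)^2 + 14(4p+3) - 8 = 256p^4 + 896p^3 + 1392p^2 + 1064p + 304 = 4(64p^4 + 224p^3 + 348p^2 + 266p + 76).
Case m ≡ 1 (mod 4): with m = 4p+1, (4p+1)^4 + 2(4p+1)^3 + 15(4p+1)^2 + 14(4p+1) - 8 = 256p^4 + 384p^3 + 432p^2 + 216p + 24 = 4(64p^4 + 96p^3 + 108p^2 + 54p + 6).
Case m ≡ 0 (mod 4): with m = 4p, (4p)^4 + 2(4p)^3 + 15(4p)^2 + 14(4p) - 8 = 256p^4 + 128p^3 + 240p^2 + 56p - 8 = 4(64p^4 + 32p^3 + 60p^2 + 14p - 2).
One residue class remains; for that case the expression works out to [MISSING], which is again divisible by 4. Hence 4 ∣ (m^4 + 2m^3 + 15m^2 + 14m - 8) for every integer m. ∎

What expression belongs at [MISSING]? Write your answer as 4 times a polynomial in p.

The residues treated are {3, 1, 0}, so the missing case is m ≡ 2 (mod 4); write m = 4p+2.
Then (4p+2)^4 + 2(4p+2)^3 + 15(4p+2)^2 + 14(4p+2) - 8 = 256p^4 + 640p^3 + 816p^2 + 520p + 112 = 4(64p^4 + 160p^3 + 204p^2 + 130p + 28).

4(64p^4 + 160p^3 + 204p^2 + 130p + 28)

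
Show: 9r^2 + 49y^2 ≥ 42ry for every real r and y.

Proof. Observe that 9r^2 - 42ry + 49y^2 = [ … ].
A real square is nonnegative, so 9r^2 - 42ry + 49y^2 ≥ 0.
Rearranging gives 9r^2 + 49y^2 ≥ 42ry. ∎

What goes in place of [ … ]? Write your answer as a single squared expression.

9r^2 - 42ry + 49y^2 is a perfect-square trinomial: the outer terms are (3r)^2 and (7y)^2, and the cross term is -2·3r·7y.
So 9r^2 - 42ry + 49y^2 = (3r - 7y)^2 ≥ 0.

(3r - 7y)^2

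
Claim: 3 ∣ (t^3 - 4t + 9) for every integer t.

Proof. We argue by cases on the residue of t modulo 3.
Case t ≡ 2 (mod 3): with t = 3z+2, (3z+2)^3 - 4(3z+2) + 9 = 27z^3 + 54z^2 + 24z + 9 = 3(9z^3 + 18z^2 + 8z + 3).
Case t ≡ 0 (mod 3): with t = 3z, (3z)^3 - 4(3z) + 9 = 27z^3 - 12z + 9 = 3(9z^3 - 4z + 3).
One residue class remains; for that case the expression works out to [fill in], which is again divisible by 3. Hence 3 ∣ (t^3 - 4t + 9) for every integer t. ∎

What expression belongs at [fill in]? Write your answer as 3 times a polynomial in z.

3(9z^3 + 9z^2 - z + 2)

The residues treated are {2, 0}, so the missing case is t ≡ 1 (mod 3); write t = 3z+1.
Then (3z+1)^3 - 4(3z+1) + 9 = 27z^3 + 27z^2 - 3z + 6 = 3(9z^3 + 9z^2 - z + 2).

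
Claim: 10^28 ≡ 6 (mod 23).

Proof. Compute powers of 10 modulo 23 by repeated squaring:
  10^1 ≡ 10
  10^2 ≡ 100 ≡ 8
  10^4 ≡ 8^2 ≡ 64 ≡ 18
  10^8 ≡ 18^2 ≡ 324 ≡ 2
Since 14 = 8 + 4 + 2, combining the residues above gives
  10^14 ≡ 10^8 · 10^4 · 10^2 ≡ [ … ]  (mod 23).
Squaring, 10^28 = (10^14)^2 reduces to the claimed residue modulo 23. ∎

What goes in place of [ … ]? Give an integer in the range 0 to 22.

12

10^8 · 10^4 · 10^2 ≡ 2 · 18 · 8 = 288.
288 mod 23 = 12, so 10^14 ≡ 12 (mod 23).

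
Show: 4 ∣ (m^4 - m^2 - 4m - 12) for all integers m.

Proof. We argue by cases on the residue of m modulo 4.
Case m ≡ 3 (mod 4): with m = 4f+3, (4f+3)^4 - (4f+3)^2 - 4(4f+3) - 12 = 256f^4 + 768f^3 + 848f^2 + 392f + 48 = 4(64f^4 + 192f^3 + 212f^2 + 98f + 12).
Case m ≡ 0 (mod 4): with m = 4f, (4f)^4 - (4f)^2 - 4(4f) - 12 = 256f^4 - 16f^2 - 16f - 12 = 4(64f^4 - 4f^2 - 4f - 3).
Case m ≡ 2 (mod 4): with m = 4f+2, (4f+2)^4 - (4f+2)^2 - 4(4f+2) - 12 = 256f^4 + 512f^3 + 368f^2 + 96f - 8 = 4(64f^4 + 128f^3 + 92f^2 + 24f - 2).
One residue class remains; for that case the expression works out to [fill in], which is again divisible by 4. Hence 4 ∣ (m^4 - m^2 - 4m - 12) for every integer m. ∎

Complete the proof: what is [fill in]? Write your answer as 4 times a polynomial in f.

4(64f^4 + 64f^3 + 20f^2 - 2f - 4)

Only m ≡ 1 (mod 4) is unaccounted for. Put m = 4f+1:
(4f+1)^4 - (4f+1)^2 - 4(4f+1) - 12 expands to 256f^4 + 256f^3 + 80f^2 - 8f - 16,
and factoring out 4 leaves 4(64f^4 + 64f^3 + 20f^2 - 2f - 4).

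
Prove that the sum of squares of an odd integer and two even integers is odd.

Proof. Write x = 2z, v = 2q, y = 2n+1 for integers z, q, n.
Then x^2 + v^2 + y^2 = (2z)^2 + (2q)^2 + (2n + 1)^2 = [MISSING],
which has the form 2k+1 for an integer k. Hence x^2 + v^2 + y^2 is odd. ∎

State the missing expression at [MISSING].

2(2n^2 + 2n + 2q^2 + 2z^2) + 1

(2z)^2 + (2q)^2 + (2n + 1)^2 = 4n^2 + 4n + 4q^2 + 4z^2 + 1
= 2(2n^2 + 2n + 2q^2 + 2z^2) + 1.
Since 2n^2 + 2n + 2q^2 + 2z^2 is an integer, the sum of squares is of the form 2k+1 for an integer k.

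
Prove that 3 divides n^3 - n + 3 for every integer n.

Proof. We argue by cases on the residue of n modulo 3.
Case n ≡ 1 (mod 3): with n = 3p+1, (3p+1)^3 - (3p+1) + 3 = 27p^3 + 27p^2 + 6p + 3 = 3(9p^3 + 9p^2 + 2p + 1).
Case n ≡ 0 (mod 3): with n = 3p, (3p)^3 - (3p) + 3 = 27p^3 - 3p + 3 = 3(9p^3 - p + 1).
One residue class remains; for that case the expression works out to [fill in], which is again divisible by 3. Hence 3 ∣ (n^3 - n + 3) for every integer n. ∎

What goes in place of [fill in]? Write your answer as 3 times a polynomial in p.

3(9p^3 + 18p^2 + 11p + 3)

Only n ≡ 2 (mod 3) is unaccounted for. Put n = 3p+2:
(3p+2)^3 - (3p+2) + 3 expands to 27p^3 + 54p^2 + 33p + 9,
and factoring out 3 leaves 3(9p^3 + 18p^2 + 11p + 3).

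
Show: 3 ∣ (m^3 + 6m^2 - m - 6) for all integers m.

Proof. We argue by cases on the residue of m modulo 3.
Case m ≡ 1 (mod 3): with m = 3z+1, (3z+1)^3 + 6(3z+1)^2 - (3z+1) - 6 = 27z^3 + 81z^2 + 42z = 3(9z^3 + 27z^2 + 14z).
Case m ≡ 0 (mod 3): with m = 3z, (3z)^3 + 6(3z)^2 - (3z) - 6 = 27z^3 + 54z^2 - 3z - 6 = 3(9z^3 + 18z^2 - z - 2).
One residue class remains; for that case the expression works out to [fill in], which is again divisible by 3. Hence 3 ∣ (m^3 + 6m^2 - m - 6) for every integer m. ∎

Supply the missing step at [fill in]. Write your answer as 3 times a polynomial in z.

The residues treated are {1, 0}, so the missing case is m ≡ 2 (mod 3); write m = 3z+2.
Then (3z+2)^3 + 6(3z+2)^2 - (3z+2) - 6 = 27z^3 + 108z^2 + 105z + 24 = 3(9z^3 + 36z^2 + 35z + 8).

3(9z^3 + 36z^2 + 35z + 8)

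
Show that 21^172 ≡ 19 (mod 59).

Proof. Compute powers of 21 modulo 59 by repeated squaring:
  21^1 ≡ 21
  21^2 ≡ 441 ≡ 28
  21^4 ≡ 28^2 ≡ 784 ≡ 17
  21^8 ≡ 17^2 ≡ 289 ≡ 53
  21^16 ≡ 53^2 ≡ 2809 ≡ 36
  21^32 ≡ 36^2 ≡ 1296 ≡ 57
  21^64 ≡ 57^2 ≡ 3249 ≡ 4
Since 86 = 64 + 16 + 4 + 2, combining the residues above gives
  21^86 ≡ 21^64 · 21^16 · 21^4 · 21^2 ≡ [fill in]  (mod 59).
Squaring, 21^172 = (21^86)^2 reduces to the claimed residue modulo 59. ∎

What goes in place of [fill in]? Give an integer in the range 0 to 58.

21^64 · 21^16 · 21^4 · 21^2 ≡ 4 · 36 · 17 · 28 = 68544.
68544 mod 59 = 45, so 21^86 ≡ 45 (mod 59).

45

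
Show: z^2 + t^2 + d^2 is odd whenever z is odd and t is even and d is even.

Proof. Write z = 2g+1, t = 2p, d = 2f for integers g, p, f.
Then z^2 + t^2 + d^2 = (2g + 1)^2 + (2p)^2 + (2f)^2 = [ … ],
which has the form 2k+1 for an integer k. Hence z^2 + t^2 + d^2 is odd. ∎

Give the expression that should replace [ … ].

(2g + 1)^2 + (2p)^2 + (2f)^2 = 4f^2 + 4g^2 + 4g + 4p^2 + 1
= 2(2f^2 + 2g^2 + 2g + 2p^2) + 1.
Since 2f^2 + 2g^2 + 2g + 2p^2 is an integer, the sum of squares is of the form 2k+1 for an integer k.

2(2f^2 + 2g^2 + 2g + 2p^2) + 1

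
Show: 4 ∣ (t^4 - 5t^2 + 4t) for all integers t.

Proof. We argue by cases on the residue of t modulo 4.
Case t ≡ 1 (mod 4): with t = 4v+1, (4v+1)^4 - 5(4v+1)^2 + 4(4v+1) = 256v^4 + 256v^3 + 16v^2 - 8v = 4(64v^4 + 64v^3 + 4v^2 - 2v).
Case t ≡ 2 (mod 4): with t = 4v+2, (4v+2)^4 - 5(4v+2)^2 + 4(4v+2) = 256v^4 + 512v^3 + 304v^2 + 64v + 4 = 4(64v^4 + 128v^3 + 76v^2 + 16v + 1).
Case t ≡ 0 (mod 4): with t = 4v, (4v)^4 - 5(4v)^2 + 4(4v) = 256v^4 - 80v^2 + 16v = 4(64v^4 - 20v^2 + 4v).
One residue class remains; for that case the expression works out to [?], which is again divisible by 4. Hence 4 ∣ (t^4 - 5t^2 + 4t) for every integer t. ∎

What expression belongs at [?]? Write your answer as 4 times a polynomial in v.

The residues treated are {1, 2, 0}, so the missing case is t ≡ 3 (mod 4); write t = 4v+3.
Then (4v+3)^4 - 5(4v+3)^2 + 4(4v+3) = 256v^4 + 768v^3 + 784v^2 + 328v + 48 = 4(64v^4 + 192v^3 + 196v^2 + 82v + 12).

4(64v^4 + 192v^3 + 196v^2 + 82v + 12)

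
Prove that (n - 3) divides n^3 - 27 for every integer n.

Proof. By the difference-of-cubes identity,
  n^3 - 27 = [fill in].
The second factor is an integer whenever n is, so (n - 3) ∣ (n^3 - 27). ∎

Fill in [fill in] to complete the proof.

(n - 3)(n^2 + 3n + 9)

a^3 - b^3 = (a - b)(a^2 + ab + b^2). With a = n, b = 3:
n^3 - 27 = (n - 3)(n^2 + 3n + 9).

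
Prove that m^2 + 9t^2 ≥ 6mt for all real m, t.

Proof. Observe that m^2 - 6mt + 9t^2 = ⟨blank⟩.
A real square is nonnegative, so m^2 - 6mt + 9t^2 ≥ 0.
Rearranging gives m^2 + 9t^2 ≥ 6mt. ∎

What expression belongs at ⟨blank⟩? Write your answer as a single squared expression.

(m - 3t)^2

The leading and trailing coefficients are 1^2 and 3^2, and 6 = 2·1·3, so the trinomial is (m - 3t)^2.
Hence m^2 - 6mt + 9t^2 ≥ 0.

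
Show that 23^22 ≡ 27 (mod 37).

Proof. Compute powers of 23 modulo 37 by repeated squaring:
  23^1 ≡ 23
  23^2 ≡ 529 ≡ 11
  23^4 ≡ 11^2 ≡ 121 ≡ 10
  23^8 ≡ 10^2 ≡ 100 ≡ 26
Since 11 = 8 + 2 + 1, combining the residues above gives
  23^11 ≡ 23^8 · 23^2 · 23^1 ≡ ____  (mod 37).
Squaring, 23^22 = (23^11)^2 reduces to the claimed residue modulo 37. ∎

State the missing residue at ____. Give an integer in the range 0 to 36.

23^8 · 23^2 · 23^1 ≡ 26 · 11 · 23 = 6578.
6578 mod 37 = 29, so 23^11 ≡ 29 (mod 37).

29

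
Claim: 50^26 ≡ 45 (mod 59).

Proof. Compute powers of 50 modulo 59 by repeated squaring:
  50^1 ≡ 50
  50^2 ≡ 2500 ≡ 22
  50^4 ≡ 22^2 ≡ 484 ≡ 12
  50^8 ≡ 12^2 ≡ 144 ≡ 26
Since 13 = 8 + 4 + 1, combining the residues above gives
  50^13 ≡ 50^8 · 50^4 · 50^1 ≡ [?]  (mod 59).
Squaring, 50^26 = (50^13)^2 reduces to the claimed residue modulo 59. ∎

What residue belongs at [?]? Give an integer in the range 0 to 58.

50^8 · 50^4 · 50^1 ≡ 26 · 12 · 50 = 15600.
15600 mod 59 = 24, so 50^13 ≡ 24 (mod 59).

24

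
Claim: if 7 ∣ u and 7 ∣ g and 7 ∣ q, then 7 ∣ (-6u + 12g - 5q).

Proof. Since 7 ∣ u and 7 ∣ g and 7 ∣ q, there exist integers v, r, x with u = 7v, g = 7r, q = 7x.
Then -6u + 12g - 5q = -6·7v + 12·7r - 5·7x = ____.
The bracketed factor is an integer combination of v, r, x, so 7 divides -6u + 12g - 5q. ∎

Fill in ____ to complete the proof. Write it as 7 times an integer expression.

7(12r - 6v - 5x)

Each term has a factor of 7: -6·7v + 12·7r - 5·7x = 7·(12r - 6v - 5x).
Since 12r - 6v - 5x is an integer, 7 ∣ (-6u + 12g - 5q).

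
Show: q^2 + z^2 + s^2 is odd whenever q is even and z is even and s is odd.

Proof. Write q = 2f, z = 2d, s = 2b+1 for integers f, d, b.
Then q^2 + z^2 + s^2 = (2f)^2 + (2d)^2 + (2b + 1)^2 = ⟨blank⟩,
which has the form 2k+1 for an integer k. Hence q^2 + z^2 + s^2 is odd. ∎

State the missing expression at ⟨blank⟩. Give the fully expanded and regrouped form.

Expanding: (2f)^2 + (2d)^2 + (2b + 1)^2 = 4b^2 + 4b + 4d^2 + 4f^2 + 1.
Every term except the constant is even, so this is 2(2b^2 + 2b + 2d^2 + 2f^2) + 1,
and 2b^2 + 2b + 2d^2 + 2f^2 ∈ ℤ gives the required form.

2(2b^2 + 2b + 2d^2 + 2f^2) + 1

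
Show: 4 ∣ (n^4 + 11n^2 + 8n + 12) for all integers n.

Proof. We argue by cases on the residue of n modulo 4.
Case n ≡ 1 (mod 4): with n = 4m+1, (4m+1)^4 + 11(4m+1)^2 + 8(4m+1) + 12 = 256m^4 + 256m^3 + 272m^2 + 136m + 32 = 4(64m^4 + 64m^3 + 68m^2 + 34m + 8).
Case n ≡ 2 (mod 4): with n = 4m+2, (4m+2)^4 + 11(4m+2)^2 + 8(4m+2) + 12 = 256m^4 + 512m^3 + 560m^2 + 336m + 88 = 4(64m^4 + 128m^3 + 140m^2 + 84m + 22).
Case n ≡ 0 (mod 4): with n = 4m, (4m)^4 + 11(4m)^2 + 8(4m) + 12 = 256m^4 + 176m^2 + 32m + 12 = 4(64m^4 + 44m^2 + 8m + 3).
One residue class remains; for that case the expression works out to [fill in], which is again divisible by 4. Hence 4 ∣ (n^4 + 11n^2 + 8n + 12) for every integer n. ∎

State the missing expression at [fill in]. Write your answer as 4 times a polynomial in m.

4(64m^4 + 192m^3 + 260m^2 + 182m + 54)

Only n ≡ 3 (mod 4) is unaccounted for. Put n = 4m+3:
(4m+3)^4 + 11(4m+3)^2 + 8(4m+3) + 12 expands to 256m^4 + 768m^3 + 1040m^2 + 728m + 216,
and factoring out 4 leaves 4(64m^4 + 192m^3 + 260m^2 + 182m + 54).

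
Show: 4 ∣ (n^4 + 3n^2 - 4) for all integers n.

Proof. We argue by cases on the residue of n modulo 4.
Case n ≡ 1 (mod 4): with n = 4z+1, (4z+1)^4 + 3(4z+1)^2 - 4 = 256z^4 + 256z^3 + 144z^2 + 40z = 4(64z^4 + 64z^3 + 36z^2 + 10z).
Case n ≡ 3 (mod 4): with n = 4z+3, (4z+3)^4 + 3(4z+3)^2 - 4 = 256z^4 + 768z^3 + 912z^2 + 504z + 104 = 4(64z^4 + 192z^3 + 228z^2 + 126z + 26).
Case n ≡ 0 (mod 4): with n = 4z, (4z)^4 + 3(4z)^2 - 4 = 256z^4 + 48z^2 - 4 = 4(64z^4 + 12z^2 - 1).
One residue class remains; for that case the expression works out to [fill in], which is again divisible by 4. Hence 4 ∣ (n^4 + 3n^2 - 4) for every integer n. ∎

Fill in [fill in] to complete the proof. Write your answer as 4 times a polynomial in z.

Only n ≡ 2 (mod 4) is unaccounted for. Put n = 4z+2:
(4z+2)^4 + 3(4z+2)^2 - 4 expands to 256z^4 + 512z^3 + 432z^2 + 176z + 24,
and factoring out 4 leaves 4(64z^4 + 128z^3 + 108z^2 + 44z + 6).

4(64z^4 + 128z^3 + 108z^2 + 44z + 6)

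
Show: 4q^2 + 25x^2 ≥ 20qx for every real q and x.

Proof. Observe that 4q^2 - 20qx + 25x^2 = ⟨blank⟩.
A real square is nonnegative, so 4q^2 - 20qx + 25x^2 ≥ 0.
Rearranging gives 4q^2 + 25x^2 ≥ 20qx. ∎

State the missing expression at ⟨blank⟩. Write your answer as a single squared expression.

(2q - 5x)^2

4q^2 - 20qx + 25x^2 is a perfect-square trinomial: the outer terms are (2q)^2 and (5x)^2, and the cross term is -2·2q·5x.
So 4q^2 - 20qx + 25x^2 = (2q - 5x)^2 ≥ 0.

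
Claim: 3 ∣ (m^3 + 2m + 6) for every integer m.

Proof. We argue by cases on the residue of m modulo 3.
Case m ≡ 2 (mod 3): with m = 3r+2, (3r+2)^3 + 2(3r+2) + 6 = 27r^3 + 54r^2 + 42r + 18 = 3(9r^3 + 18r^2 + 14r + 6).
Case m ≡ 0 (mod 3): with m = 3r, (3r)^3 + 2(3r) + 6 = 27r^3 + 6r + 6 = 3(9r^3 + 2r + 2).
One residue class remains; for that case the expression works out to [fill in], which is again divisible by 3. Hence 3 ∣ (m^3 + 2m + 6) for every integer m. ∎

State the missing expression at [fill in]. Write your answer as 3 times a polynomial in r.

3(9r^3 + 9r^2 + 5r + 3)

Only m ≡ 1 (mod 3) is unaccounted for. Put m = 3r+1:
(3r+1)^3 + 2(3r+1) + 6 expands to 27r^3 + 27r^2 + 15r + 9,
and factoring out 3 leaves 3(9r^3 + 9r^2 + 5r + 3).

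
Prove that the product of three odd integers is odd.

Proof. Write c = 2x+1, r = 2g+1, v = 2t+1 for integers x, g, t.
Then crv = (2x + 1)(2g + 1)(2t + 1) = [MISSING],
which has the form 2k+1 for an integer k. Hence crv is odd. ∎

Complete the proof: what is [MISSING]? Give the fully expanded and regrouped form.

2(4gtx + 2gt + 2gx + g + 2tx + t + x) + 1

(2x + 1)(2g + 1)(2t + 1) = 8gtx + 4gt + 4gx + 2g + 4tx + 2t + 2x + 1
= 2(4gtx + 2gt + 2gx + g + 2tx + t + x) + 1.
Since 4gtx + 2gt + 2gx + g + 2tx + t + x is an integer, the product is of the form 2k+1 for an integer k.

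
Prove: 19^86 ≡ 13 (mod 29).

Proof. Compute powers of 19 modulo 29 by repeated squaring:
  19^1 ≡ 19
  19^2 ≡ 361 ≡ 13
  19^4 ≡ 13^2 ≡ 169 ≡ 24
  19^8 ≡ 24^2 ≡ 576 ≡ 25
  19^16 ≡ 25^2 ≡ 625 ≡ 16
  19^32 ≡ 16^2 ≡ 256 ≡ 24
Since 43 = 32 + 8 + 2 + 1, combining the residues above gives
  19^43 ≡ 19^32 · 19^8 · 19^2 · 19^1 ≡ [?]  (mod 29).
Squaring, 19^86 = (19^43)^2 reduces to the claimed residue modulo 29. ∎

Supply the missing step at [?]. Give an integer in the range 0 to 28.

10

19^32 · 19^8 · 19^2 · 19^1 ≡ 24 · 25 · 13 · 19 = 148200.
148200 mod 29 = 10, so 19^43 ≡ 10 (mod 29).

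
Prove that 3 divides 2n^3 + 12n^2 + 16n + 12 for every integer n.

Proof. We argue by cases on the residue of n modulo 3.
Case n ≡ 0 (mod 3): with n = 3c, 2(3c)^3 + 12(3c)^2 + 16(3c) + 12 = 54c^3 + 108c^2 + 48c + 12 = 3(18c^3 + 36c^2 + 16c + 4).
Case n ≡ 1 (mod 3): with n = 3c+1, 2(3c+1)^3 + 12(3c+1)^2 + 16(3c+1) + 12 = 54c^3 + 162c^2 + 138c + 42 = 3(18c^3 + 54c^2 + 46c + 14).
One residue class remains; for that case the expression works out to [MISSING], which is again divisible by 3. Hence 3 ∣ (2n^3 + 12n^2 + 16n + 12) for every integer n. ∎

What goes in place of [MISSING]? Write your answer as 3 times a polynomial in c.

3(18c^3 + 72c^2 + 88c + 36)

The residues treated are {0, 1}, so the missing case is n ≡ 2 (mod 3); write n = 3c+2.
Then 2(3c+2)^3 + 12(3c+2)^2 + 16(3c+2) + 12 = 54c^3 + 216c^2 + 264c + 108 = 3(18c^3 + 72c^2 + 88c + 36).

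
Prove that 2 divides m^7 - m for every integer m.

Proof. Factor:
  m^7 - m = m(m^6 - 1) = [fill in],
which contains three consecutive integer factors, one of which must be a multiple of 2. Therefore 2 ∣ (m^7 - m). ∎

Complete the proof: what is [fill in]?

m^6 - 1 = (m^2 - 1)(m^4 + m^2 + 1), and m^2 - 1 = (m-1)(m+1).
So m(m^6 - 1) = (m - 1)m(m + 1)(m^4 + m^2 + 1).

(m - 1)m(m + 1)(m^4 + m^2 + 1)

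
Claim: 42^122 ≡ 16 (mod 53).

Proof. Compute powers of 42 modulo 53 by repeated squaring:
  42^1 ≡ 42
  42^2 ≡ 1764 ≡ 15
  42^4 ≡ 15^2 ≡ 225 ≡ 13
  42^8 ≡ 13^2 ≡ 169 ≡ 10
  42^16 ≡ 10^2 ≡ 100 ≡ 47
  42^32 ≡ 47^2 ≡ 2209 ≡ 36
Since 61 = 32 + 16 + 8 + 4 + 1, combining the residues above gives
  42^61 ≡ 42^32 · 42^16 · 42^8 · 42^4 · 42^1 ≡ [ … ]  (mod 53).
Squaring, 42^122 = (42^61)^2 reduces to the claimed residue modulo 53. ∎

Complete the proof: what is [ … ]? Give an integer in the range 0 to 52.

42^32 · 42^16 · 42^8 · 42^4 · 42^1 ≡ 36 · 47 · 10 · 13 · 42 = 9238320.
9238320 mod 53 = 49, so 42^61 ≡ 49 (mod 53).

49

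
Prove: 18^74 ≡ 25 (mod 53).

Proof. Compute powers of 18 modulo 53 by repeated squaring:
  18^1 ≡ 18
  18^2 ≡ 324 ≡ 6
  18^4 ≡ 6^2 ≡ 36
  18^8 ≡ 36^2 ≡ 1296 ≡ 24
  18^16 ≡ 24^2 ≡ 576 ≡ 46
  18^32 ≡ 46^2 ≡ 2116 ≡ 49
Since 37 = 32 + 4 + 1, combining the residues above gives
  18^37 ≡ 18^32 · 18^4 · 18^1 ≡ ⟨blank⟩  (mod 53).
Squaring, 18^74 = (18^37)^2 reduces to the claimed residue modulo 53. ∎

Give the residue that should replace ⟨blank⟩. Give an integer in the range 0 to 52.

18^32 · 18^4 · 18^1 ≡ 49 · 36 · 18 = 31752.
31752 mod 53 = 5, so 18^37 ≡ 5 (mod 53).

5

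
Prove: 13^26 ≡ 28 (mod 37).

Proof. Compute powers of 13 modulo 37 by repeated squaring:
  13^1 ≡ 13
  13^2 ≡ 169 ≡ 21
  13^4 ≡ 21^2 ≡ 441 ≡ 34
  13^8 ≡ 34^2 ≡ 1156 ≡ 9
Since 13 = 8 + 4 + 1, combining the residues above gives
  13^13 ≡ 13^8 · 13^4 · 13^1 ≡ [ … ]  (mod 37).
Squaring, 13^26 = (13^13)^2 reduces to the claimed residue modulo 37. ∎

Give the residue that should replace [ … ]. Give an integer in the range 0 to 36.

Multiply the listed residues: 9 · 34 · 13 = 306 → 3978.
Reducing modulo 37: 3978 = 107·37 + 19, so 13^13 ≡ 19.

19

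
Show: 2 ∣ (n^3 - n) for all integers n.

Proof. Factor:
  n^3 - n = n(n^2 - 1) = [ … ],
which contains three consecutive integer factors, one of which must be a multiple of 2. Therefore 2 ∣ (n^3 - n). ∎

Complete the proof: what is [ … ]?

n(n^2 - 1) = n(n - 1)(n + 1) = (n - 1)n(n + 1).
These three factors are consecutive integers, so their product is divisible by 2.

(n - 1)n(n + 1)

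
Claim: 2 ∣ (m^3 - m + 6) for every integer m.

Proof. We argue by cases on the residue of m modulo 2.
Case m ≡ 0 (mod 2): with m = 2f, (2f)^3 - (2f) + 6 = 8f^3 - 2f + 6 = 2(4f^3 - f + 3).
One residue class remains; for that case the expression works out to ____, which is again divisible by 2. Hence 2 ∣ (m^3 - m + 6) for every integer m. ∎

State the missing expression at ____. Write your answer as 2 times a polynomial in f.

Only m ≡ 1 (mod 2) is unaccounted for. Put m = 2f+1:
(2f+1)^3 - (2f+1) + 6 expands to 8f^3 + 12f^2 + 4f + 6,
and factoring out 2 leaves 2(4f^3 + 6f^2 + 2f + 3).

2(4f^3 + 6f^2 + 2f + 3)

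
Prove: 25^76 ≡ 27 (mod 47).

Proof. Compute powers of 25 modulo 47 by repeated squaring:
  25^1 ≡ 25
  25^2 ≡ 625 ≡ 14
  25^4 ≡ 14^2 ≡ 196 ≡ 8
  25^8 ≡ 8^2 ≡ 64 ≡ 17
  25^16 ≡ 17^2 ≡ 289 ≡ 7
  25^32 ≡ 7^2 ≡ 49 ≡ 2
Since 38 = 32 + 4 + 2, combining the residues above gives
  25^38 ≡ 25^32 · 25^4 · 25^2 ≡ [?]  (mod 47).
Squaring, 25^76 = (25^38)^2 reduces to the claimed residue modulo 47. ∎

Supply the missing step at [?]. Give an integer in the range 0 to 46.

36

Multiply the listed residues: 2 · 8 · 14 = 16 → 224.
Reducing modulo 47: 224 = 4·47 + 36, so 25^38 ≡ 36.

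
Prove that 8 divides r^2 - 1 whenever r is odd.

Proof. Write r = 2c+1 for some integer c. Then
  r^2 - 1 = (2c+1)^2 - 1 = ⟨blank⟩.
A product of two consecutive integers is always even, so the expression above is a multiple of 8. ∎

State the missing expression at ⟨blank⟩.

4c(c + 1)

(2c+1)^2 - 1 = 4c^2 + 4c + 1 - 1 = 4c^2 + 4c = 4c(c+1).
Since c and c+1 are consecutive, c(c+1) is even, and 4·(even) is a multiple of 8.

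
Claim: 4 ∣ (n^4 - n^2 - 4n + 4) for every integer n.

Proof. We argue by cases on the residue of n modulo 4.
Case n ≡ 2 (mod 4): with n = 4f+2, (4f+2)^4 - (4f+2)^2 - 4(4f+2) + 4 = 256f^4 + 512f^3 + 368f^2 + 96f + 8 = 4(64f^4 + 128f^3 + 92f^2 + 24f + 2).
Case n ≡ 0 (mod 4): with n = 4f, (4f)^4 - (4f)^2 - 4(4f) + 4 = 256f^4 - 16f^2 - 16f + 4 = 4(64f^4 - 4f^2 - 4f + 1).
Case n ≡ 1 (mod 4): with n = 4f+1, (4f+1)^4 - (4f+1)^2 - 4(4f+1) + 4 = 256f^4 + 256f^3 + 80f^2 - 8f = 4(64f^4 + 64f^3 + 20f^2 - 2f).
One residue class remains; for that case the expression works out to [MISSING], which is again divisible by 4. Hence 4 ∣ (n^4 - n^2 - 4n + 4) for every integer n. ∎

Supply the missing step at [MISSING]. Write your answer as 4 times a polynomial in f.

The residues treated are {2, 0, 1}, so the missing case is n ≡ 3 (mod 4); write n = 4f+3.
Then (4f+3)^4 - (4f+3)^2 - 4(4f+3) + 4 = 256f^4 + 768f^3 + 848f^2 + 392f + 64 = 4(64f^4 + 192f^3 + 212f^2 + 98f + 16).

4(64f^4 + 192f^3 + 212f^2 + 98f + 16)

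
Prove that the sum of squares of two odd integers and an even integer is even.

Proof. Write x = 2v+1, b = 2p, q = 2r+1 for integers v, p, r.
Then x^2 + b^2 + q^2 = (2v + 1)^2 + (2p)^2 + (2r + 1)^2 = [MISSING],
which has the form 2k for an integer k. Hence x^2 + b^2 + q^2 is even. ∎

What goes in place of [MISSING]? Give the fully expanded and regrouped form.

(2v + 1)^2 + (2p)^2 + (2r + 1)^2 = 4p^2 + 4r^2 + 4r + 4v^2 + 4v + 2
= 2(2p^2 + 2r^2 + 2r + 2v^2 + 2v + 1).
Since 2p^2 + 2r^2 + 2r + 2v^2 + 2v + 1 is an integer, the sum of squares is of the form 2k for an integer k.

2(2p^2 + 2r^2 + 2r + 2v^2 + 2v + 1)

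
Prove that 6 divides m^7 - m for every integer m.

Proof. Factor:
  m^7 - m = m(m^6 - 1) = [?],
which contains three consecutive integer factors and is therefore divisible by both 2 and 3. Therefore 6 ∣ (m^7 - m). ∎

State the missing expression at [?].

m^6 - 1 = (m^2 - 1)(m^4 + m^2 + 1), and m^2 - 1 = (m-1)(m+1).
So m(m^6 - 1) = (m - 1)m(m + 1)(m^4 + m^2 + 1).

(m - 1)m(m + 1)(m^4 + m^2 + 1)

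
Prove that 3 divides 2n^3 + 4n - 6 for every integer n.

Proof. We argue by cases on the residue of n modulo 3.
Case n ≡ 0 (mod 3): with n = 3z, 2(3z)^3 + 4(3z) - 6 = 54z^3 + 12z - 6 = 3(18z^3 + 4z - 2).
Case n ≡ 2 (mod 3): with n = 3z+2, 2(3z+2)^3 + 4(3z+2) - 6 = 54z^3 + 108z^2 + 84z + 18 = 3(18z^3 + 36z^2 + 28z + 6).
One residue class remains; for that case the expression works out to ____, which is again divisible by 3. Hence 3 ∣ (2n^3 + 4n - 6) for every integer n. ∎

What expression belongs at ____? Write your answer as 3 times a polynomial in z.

The residues treated are {0, 2}, so the missing case is n ≡ 1 (mod 3); write n = 3z+1.
Then 2(3z+1)^3 + 4(3z+1) - 6 = 54z^3 + 54z^2 + 30z = 3(18z^3 + 18z^2 + 10z).

3(18z^3 + 18z^2 + 10z)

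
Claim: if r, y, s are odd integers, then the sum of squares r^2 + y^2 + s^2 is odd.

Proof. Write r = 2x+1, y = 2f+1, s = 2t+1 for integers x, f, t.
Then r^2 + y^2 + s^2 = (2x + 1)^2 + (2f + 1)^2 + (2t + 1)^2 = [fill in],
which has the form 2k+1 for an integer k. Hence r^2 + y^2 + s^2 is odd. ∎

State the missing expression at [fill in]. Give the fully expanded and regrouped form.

Expanding: (2x + 1)^2 + (2f + 1)^2 + (2t + 1)^2 = 4f^2 + 4f + 4t^2 + 4t + 4x^2 + 4x + 3.
Every term except the constant is even, so this is 2(2f^2 + 2f + 2t^2 + 2t + 2x^2 + 2x + 1) + 1,
and 2f^2 + 2f + 2t^2 + 2t + 2x^2 + 2x + 1 ∈ ℤ gives the required form.

2(2f^2 + 2f + 2t^2 + 2t + 2x^2 + 2x + 1) + 1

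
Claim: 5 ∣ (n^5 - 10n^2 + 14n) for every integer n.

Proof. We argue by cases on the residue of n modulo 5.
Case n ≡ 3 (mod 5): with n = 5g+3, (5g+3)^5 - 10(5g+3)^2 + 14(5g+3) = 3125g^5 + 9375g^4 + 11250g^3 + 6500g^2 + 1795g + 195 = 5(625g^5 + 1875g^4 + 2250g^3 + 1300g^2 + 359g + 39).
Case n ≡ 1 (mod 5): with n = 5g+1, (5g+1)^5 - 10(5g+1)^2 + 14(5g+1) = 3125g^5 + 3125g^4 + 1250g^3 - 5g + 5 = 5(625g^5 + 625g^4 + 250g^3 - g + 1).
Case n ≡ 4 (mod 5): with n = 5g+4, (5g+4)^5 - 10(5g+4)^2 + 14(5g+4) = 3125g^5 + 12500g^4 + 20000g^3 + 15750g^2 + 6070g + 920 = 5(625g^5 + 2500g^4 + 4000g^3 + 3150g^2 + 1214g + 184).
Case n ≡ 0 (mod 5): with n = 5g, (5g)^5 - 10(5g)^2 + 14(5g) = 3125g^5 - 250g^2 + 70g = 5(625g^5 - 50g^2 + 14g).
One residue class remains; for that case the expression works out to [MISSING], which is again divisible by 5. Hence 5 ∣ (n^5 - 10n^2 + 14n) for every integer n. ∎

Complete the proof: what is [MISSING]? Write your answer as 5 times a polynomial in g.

Only n ≡ 2 (mod 5) is unaccounted for. Put n = 5g+2:
(5g+2)^5 - 10(5g+2)^2 + 14(5g+2) expands to 3125g^5 + 6250g^4 + 5000g^3 + 1750g^2 + 270g + 20,
and factoring out 5 leaves 5(625g^5 + 1250g^4 + 1000g^3 + 350g^2 + 54g + 4).

5(625g^5 + 1250g^4 + 1000g^3 + 350g^2 + 54g + 4)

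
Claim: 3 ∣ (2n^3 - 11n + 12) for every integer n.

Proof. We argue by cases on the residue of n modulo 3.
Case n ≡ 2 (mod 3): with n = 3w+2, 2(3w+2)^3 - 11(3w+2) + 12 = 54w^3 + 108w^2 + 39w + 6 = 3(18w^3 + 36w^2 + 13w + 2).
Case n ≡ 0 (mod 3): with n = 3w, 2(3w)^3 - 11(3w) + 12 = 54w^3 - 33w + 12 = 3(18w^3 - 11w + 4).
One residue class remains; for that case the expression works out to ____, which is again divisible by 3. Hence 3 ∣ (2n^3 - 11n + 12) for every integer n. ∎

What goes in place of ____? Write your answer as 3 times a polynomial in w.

Only n ≡ 1 (mod 3) is unaccounted for. Put n = 3w+1:
2(3w+1)^3 - 11(3w+1) + 12 expands to 54w^3 + 54w^2 - 15w + 3,
and factoring out 3 leaves 3(18w^3 + 18w^2 - 5w + 1).

3(18w^3 + 18w^2 - 5w + 1)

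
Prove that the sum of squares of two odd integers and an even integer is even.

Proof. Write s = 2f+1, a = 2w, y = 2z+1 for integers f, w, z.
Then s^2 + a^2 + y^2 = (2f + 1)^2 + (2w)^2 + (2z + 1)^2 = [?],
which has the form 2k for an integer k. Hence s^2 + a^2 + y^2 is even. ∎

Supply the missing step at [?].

(2f + 1)^2 + (2w)^2 + (2z + 1)^2 = 4f^2 + 4f + 4w^2 + 4z^2 + 4z + 2
= 2(2f^2 + 2f + 2w^2 + 2z^2 + 2z + 1).
Since 2f^2 + 2f + 2w^2 + 2z^2 + 2z + 1 is an integer, the sum of squares is of the form 2k for an integer k.

2(2f^2 + 2f + 2w^2 + 2z^2 + 2z + 1)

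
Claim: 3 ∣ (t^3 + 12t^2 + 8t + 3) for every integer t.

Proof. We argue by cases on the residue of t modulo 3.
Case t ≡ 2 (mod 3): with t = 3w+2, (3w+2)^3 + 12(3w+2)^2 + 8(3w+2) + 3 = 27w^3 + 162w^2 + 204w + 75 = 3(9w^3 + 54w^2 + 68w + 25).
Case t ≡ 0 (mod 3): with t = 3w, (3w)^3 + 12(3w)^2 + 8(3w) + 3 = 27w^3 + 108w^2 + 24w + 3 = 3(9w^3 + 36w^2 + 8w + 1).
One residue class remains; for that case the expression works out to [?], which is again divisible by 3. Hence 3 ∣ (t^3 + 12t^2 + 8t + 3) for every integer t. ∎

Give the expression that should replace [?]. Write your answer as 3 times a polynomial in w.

3(9w^3 + 45w^2 + 35w + 8)

Only t ≡ 1 (mod 3) is unaccounted for. Put t = 3w+1:
(3w+1)^3 + 12(3w+1)^2 + 8(3w+1) + 3 expands to 27w^3 + 135w^2 + 105w + 24,
and factoring out 3 leaves 3(9w^3 + 45w^2 + 35w + 8).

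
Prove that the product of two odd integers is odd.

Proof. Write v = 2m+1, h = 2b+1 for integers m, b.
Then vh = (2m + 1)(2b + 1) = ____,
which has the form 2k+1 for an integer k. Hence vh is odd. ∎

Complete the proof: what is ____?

2(2bm + b + m) + 1

Expanding: (2m + 1)(2b + 1) = 4bm + 2b + 2m + 1.
Every term except the constant is even, so this is 2(2bm + b + m) + 1,
and 2bm + b + m ∈ ℤ gives the required form.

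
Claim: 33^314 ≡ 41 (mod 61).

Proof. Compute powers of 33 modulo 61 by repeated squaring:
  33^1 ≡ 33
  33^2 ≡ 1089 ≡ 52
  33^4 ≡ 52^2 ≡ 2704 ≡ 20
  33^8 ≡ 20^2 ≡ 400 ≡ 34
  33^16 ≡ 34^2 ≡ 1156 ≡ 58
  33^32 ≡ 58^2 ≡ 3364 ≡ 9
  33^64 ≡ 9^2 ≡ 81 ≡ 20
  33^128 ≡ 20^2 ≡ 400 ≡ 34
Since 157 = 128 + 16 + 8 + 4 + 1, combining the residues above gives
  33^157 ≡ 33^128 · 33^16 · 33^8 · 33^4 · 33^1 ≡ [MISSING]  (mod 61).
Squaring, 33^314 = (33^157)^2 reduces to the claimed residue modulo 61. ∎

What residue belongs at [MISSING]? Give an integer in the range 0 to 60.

23

33^128 · 33^16 · 33^8 · 33^4 · 33^1 ≡ 34 · 58 · 34 · 20 · 33 = 44251680.
44251680 mod 61 = 23, so 33^157 ≡ 23 (mod 61).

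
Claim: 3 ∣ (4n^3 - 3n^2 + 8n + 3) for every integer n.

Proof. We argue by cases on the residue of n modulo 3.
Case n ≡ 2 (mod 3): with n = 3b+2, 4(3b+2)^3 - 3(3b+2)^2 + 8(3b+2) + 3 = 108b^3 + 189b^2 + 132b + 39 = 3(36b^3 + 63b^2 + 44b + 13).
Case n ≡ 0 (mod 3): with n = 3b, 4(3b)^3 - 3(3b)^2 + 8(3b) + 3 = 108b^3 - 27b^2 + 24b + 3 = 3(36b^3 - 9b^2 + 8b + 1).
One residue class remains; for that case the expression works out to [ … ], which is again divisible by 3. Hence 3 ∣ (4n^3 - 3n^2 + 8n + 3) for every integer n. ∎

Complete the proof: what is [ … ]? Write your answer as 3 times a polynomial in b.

3(36b^3 + 27b^2 + 14b + 4)

Only n ≡ 1 (mod 3) is unaccounted for. Put n = 3b+1:
4(3b+1)^3 - 3(3b+1)^2 + 8(3b+1) + 3 expands to 108b^3 + 81b^2 + 42b + 12,
and factoring out 3 leaves 3(36b^3 + 27b^2 + 14b + 4).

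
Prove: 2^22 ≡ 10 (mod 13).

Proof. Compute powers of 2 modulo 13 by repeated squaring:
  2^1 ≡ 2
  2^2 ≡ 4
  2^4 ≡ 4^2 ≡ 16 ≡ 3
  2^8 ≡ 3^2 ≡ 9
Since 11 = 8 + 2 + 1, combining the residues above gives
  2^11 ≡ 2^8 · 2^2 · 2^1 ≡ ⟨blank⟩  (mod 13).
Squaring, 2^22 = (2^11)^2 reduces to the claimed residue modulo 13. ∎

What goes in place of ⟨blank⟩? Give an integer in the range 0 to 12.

Multiply the listed residues: 9 · 4 · 2 = 36 → 72.
Reducing modulo 13: 72 = 5·13 + 7, so 2^11 ≡ 7.

7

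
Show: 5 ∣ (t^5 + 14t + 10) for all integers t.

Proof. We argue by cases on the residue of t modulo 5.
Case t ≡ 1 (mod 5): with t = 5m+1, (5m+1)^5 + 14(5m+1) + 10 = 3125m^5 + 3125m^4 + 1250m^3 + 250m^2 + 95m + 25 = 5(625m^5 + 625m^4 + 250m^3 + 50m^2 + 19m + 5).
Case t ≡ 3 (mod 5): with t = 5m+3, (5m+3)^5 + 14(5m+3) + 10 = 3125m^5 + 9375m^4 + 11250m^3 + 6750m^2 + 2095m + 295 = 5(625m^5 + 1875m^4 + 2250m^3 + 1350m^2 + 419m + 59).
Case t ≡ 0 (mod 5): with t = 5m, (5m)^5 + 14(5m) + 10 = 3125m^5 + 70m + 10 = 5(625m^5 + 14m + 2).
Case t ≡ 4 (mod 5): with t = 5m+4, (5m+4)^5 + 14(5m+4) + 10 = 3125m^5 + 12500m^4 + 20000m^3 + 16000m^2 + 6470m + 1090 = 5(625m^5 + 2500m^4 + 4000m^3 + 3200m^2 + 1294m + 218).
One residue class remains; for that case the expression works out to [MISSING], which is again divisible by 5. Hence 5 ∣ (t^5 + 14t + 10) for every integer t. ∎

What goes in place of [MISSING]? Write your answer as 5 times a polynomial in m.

Only t ≡ 2 (mod 5) is unaccounted for. Put t = 5m+2:
(5m+2)^5 + 14(5m+2) + 10 expands to 3125m^5 + 6250m^4 + 5000m^3 + 2000m^2 + 470m + 70,
and factoring out 5 leaves 5(625m^5 + 1250m^4 + 1000m^3 + 400m^2 + 94m + 14).

5(625m^5 + 1250m^4 + 1000m^3 + 400m^2 + 94m + 14)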